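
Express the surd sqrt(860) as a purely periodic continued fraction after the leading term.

Write x_i = (sqrt(860) + m_i)/d_i with (m_0, d_0) = (0, 1). a_0 = floor(sqrt(860)) = 29, since 29^2 = 841 <= 860 < 900 = 30^2.
Iterate m_{i+1} = d_i*a_i - m_i, d_{i+1} = (860 - m_{i+1}^2)/d_i, a_{i+1} = floor((a_0 + m_{i+1})/d_{i+1}):
  m_1 = 1*29 - 0 = 29, d_1 = (860 - 29^2)/1 = 19/1 = 19, a_1 = floor((29 + 29)/19) = 3.
  m_2 = 19*3 - 29 = 28, d_2 = (860 - 28^2)/19 = 76/19 = 4, a_2 = floor((29 + 28)/4) = 14.
  m_3 = 4*14 - 28 = 28, d_3 = (860 - 28^2)/4 = 76/4 = 19, a_3 = floor((29 + 28)/19) = 3.
  m_4 = 19*3 - 28 = 29, d_4 = (860 - 29^2)/19 = 19/19 = 1, a_4 = floor((29 + 29)/1) = 58.
  m_5 = 1*58 - 29 = 29, d_5 = (860 - 29^2)/1 = 19/1 = 19: (m_5, d_5) = (m_1, d_1) = (29, 19), so from here the quotients repeat a_1, ..., a_4; the period length is 4.
Hence the expansion of sqrt(860) is a_0 = 29 followed by the repeating block 3, 14, 3, 58 (period 4).

[29; (3, 14, 3, 58)]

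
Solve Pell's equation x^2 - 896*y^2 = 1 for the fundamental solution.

First expand sqrt(896) as a continued fraction. With x_i = (sqrt(896) + m_i)/d_i and (m_0, d_0) = (0, 1): a_0 = floor(sqrt(896)) = 29, since 29^2 = 841 <= 896 < 900 = 30^2.
Iterate m_{i+1} = d_i*a_i - m_i, d_{i+1} = (896 - m_{i+1}^2)/d_i, a_{i+1} = floor((a_0 + m_{i+1})/d_{i+1}):
  m_1 = 1*29 - 0 = 29, d_1 = (896 - 29^2)/1 = 55/1 = 55, a_1 = floor((29 + 29)/55) = 1.
  m_2 = 55*1 - 29 = 26, d_2 = (896 - 26^2)/55 = 220/55 = 4, a_2 = floor((29 + 26)/4) = 13.
  m_3 = 4*13 - 26 = 26, d_3 = (896 - 26^2)/4 = 220/4 = 55, a_3 = floor((29 + 26)/55) = 1.
  m_4 = 55*1 - 26 = 29, d_4 = (896 - 29^2)/55 = 55/55 = 1, a_4 = floor((29 + 29)/1) = 58.
  m_5 = 1*58 - 29 = 29, d_5 = (896 - 29^2)/1 = 55/1 = 55: (m_5, d_5) = (m_1, d_1) = (29, 55), so from here the quotients repeat a_1, ..., a_4; the period length is 4.
So sqrt(896) = [29; (1, 13, 1, 58)] with period length k = 4.
k is even, so the fundamental solution of x^2 - 896y^2 = 1 is (p_{k-1}, q_{k-1}) = (p_3, q_3); compute convergents through index 3.
Convergents (p_i = a_i*p_{i-1} + p_{i-2}, q_i = a_i*q_{i-1} + q_{i-2} with p_{-2}=0, p_{-1}=1, q_{-2}=1, q_{-1}=0):
  i=0: a_0=29, p_0 = 29*1 + 0 = 29, q_0 = 29*0 + 1 = 1.
  i=1: a_1=1, p_1 = 1*29 + 1 = 30, q_1 = 1*1 + 0 = 1.
  i=2: a_2=13, p_2 = 13*30 + 29 = 419, q_2 = 13*1 + 1 = 14.
  i=3: a_3=1, p_3 = 1*419 + 30 = 449, q_3 = 1*14 + 1 = 15.
Check: 449^2 - 896*15^2 = 201601 - 201600 = 1, so (x, y) = (449, 15) solves the equation, and by the theorem it is the least positive solution.

(x, y) = (449, 15)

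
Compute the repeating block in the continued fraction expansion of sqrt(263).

Write x_i = (sqrt(263) + m_i)/d_i with (m_0, d_0) = (0, 1). a_0 = floor(sqrt(263)) = 16, since 16^2 = 256 <= 263 < 289 = 17^2.
Iterate m_{i+1} = d_i*a_i - m_i, d_{i+1} = (263 - m_{i+1}^2)/d_i, a_{i+1} = floor((a_0 + m_{i+1})/d_{i+1}):
  m_1 = 1*16 - 0 = 16, d_1 = (263 - 16^2)/1 = 7/1 = 7, a_1 = floor((16 + 16)/7) = 4.
  m_2 = 7*4 - 16 = 12, d_2 = (263 - 12^2)/7 = 119/7 = 17, a_2 = floor((16 + 12)/17) = 1.
  m_3 = 17*1 - 12 = 5, d_3 = (263 - 5^2)/17 = 238/17 = 14, a_3 = floor((16 + 5)/14) = 1.
  m_4 = 14*1 - 5 = 9, d_4 = (263 - 9^2)/14 = 182/14 = 13, a_4 = floor((16 + 9)/13) = 1.
  m_5 = 13*1 - 9 = 4, d_5 = (263 - 4^2)/13 = 247/13 = 19, a_5 = floor((16 + 4)/19) = 1.
  m_6 = 19*1 - 4 = 15, d_6 = (263 - 15^2)/19 = 38/19 = 2, a_6 = floor((16 + 15)/2) = 15.
  m_7 = 2*15 - 15 = 15, d_7 = (263 - 15^2)/2 = 38/2 = 19, a_7 = floor((16 + 15)/19) = 1.
  m_8 = 19*1 - 15 = 4, d_8 = (263 - 4^2)/19 = 247/19 = 13, a_8 = floor((16 + 4)/13) = 1.
  m_9 = 13*1 - 4 = 9, d_9 = (263 - 9^2)/13 = 182/13 = 14, a_9 = floor((16 + 9)/14) = 1.
  m_10 = 14*1 - 9 = 5, d_10 = (263 - 5^2)/14 = 238/14 = 17, a_10 = floor((16 + 5)/17) = 1.
  m_11 = 17*1 - 5 = 12, d_11 = (263 - 12^2)/17 = 119/17 = 7, a_11 = floor((16 + 12)/7) = 4.
  m_12 = 7*4 - 12 = 16, d_12 = (263 - 16^2)/7 = 7/7 = 1, a_12 = floor((16 + 16)/1) = 32.
  m_13 = 1*32 - 16 = 16, d_13 = (263 - 16^2)/1 = 7/1 = 7: (m_13, d_13) = (m_1, d_1) = (16, 7), so from here the quotients repeat a_1, ..., a_12; the period length is 12.
Hence the expansion of sqrt(263) is a_0 = 16 followed by the repeating block 4, 1, 1, 1, 1, 15, 1, 1, 1, 1, 4, 32 (period 12).

[16; (4, 1, 1, 1, 1, 15, 1, 1, 1, 1, 4, 32)]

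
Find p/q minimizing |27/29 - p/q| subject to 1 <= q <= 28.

14/15

Expand x = 27/29 as a continued fraction with the Euclidean algorithm:
  27 = 0*29 + 27, so a_0 = 0.
  29 = 1*27 + 2, so a_1 = 1.
  27 = 13*2 + 1, so a_2 = 13.
  2 = 2*1 + 0, so a_3 = 2.
so x = [0; 1, 13, 2].
Convergents (p_i = a_i*p_{i-1} + p_{i-2}, q_i = a_i*q_{i-1} + q_{i-2} with p_{-2}=0, p_{-1}=1, q_{-2}=1, q_{-1}=0), until the denominator exceeds 28:
  i=0: a_0=0, p_0 = 0*1 + 0 = 0, q_0 = 0*0 + 1 = 1.
  i=1: a_1=1, p_1 = 1*0 + 1 = 1, q_1 = 1*1 + 0 = 1.
  i=2: a_2=13, p_2 = 13*1 + 0 = 13, q_2 = 13*1 + 1 = 14.
  i=3: a_3=2, p_3 = 2*13 + 1 = 27, q_3 = 2*14 + 1 = 29.
q_3 = 29 > 28, so the last convergent with denominator <= 28 is p_2/q_2 = 13/14.
The closest fraction with denominator <= 28 is either p_2/q_2 or the intermediate fraction (k*p_2 + p_1)/(k*q_2 + q_1) with the largest k >= 1 whose denominator stays <= 28; these approach x as k grows, and every other convergent or intermediate fraction in range is farther away.
Largest k: floor((28 - q_1)/q_2) = floor((28 - 1)/14) = 1.
That gives (1*13 + 1)/(1*14 + 1) = 14/15.
Compare the errors: |x - 13/14| = |27*14 - 13*29|/(29*14) = 1/406, and |x - 14/15| = |27*15 - 14*29|/(29*15) = 1/435.
Cross-multiplying, 1*406 = 406 < 435 = 1*435, so 1/435 is smaller: the intermediate fraction 14/15 is closer to x than 13/14.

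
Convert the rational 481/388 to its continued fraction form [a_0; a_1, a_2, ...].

Run the Euclidean algorithm on 481 and 388; the successive quotients are the partial quotients a_0, a_1, ... (each step inverts the fractional part left over by the previous one):
  481 = 1*388 + 93, so a_0 = 1.
  388 = 4*93 + 16, so a_1 = 4.
  93 = 5*16 + 13, so a_2 = 5.
  16 = 1*13 + 3, so a_3 = 1.
  13 = 4*3 + 1, so a_4 = 4.
  3 = 3*1 + 0, so a_5 = 3.
The remainder reaches 0 after 6 divisions, so the expansion has 6 partial quotients, read off in order.

[1; 4, 5, 1, 4, 3]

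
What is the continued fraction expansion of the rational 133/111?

Run the Euclidean algorithm on 133 and 111; the successive quotients are the partial quotients a_0, a_1, ... (each step inverts the fractional part left over by the previous one):
  133 = 1*111 + 22, so a_0 = 1.
  111 = 5*22 + 1, so a_1 = 5.
  22 = 22*1 + 0, so a_2 = 22.
The remainder reaches 0 after 3 divisions, so the expansion has 3 partial quotients, read off in order.

[1; 5, 22]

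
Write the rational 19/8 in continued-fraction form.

[2; 2, 1, 2]

Run the Euclidean algorithm on 19 and 8; the successive quotients are the partial quotients a_0, a_1, ... (each step inverts the fractional part left over by the previous one):
  19 = 2*8 + 3, so a_0 = 2.
  8 = 2*3 + 2, so a_1 = 2.
  3 = 1*2 + 1, so a_2 = 1.
  2 = 2*1 + 0, so a_3 = 2.
The remainder reaches 0 after 4 divisions, so the expansion has 4 partial quotients, read off in order.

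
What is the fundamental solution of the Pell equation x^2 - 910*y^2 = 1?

(x, y) = (181, 6)

First expand sqrt(910) as a continued fraction. With x_i = (sqrt(910) + m_i)/d_i and (m_0, d_0) = (0, 1): a_0 = floor(sqrt(910)) = 30, since 30^2 = 900 <= 910 < 961 = 31^2.
Iterate m_{i+1} = d_i*a_i - m_i, d_{i+1} = (910 - m_{i+1}^2)/d_i, a_{i+1} = floor((a_0 + m_{i+1})/d_{i+1}):
  m_1 = 1*30 - 0 = 30, d_1 = (910 - 30^2)/1 = 10/1 = 10, a_1 = floor((30 + 30)/10) = 6.
  m_2 = 10*6 - 30 = 30, d_2 = (910 - 30^2)/10 = 10/10 = 1, a_2 = floor((30 + 30)/1) = 60.
  m_3 = 1*60 - 30 = 30, d_3 = (910 - 30^2)/1 = 10/1 = 10: (m_3, d_3) = (m_1, d_1) = (30, 10), so from here the quotients repeat a_1, a_2; the period length is 2.
So sqrt(910) = [30; (6, 60)] with period length k = 2.
k is even, so the fundamental solution of x^2 - 910y^2 = 1 is (p_{k-1}, q_{k-1}) = (p_1, q_1); compute convergents through index 1.
Convergents (p_i = a_i*p_{i-1} + p_{i-2}, q_i = a_i*q_{i-1} + q_{i-2} with p_{-2}=0, p_{-1}=1, q_{-2}=1, q_{-1}=0):
  i=0: a_0=30, p_0 = 30*1 + 0 = 30, q_0 = 30*0 + 1 = 1.
  i=1: a_1=6, p_1 = 6*30 + 1 = 181, q_1 = 6*1 + 0 = 6.
Check: 181^2 - 910*6^2 = 32761 - 32760 = 1, so (x, y) = (181, 6) solves the equation, and by the theorem it is the least positive solution.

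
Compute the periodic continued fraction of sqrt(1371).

Write x_i = (sqrt(1371) + m_i)/d_i with (m_0, d_0) = (0, 1). a_0 = floor(sqrt(1371)) = 37, since 37^2 = 1369 <= 1371 < 1444 = 38^2.
Iterate m_{i+1} = d_i*a_i - m_i, d_{i+1} = (1371 - m_{i+1}^2)/d_i, a_{i+1} = floor((a_0 + m_{i+1})/d_{i+1}):
  m_1 = 1*37 - 0 = 37, d_1 = (1371 - 37^2)/1 = 2/1 = 2, a_1 = floor((37 + 37)/2) = 37.
  m_2 = 2*37 - 37 = 37, d_2 = (1371 - 37^2)/2 = 2/2 = 1, a_2 = floor((37 + 37)/1) = 74.
  m_3 = 1*74 - 37 = 37, d_3 = (1371 - 37^2)/1 = 2/1 = 2: (m_3, d_3) = (m_1, d_1) = (37, 2), so from here the quotients repeat a_1, a_2; the period length is 2.
Hence the expansion of sqrt(1371) is a_0 = 37 followed by the repeating block 37, 74 (period 2).

[37; (37, 74)]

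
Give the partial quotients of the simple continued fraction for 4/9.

[0; 2, 4]

Run the Euclidean algorithm on 4 and 9; the successive quotients are the partial quotients a_0, a_1, ... (each step inverts the fractional part left over by the previous one):
  4 = 0*9 + 4, so a_0 = 0.
  9 = 2*4 + 1, so a_1 = 2.
  4 = 4*1 + 0, so a_2 = 4.
The remainder reaches 0 after 3 divisions, so the expansion has 3 partial quotients, read off in order.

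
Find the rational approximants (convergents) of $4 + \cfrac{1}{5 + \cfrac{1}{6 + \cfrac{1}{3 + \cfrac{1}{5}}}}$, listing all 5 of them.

4/1, 21/5, 130/31, 411/98, 2185/521

Using the convergent recurrence p_i = a_i*p_{i-1} + p_{i-2}, q_i = a_i*q_{i-1} + q_{i-2} with p_{-2}=0, p_{-1}=1, q_{-2}=1, q_{-1}=0:
  i=0: a_0=4, p_0 = 4*1 + 0 = 4, q_0 = 4*0 + 1 = 1.
  i=1: a_1=5, p_1 = 5*4 + 1 = 21, q_1 = 5*1 + 0 = 5.
  i=2: a_2=6, p_2 = 6*21 + 4 = 130, q_2 = 6*5 + 1 = 31.
  i=3: a_3=3, p_3 = 3*130 + 21 = 411, q_3 = 3*31 + 5 = 98.
  i=4: a_4=5, p_4 = 5*411 + 130 = 2185, q_4 = 5*98 + 31 = 521.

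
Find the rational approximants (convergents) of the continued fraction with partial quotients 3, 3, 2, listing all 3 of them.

3/1, 10/3, 23/7

Using the convergent recurrence p_i = a_i*p_{i-1} + p_{i-2}, q_i = a_i*q_{i-1} + q_{i-2} with p_{-2}=0, p_{-1}=1, q_{-2}=1, q_{-1}=0:
  i=0: a_0=3, p_0 = 3*1 + 0 = 3, q_0 = 3*0 + 1 = 1.
  i=1: a_1=3, p_1 = 3*3 + 1 = 10, q_1 = 3*1 + 0 = 3.
  i=2: a_2=2, p_2 = 2*10 + 3 = 23, q_2 = 2*3 + 1 = 7.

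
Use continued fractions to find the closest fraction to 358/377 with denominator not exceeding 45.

19/20

Expand x = 358/377 as a continued fraction with the Euclidean algorithm:
  358 = 0*377 + 358, so a_0 = 0.
  377 = 1*358 + 19, so a_1 = 1.
  358 = 18*19 + 16, so a_2 = 18.
  19 = 1*16 + 3, so a_3 = 1.
  16 = 5*3 + 1, so a_4 = 5.
  3 = 3*1 + 0, so a_5 = 3.
so x = [0; 1, 18, 1, 5, 3].
Convergents (p_i = a_i*p_{i-1} + p_{i-2}, q_i = a_i*q_{i-1} + q_{i-2} with p_{-2}=0, p_{-1}=1, q_{-2}=1, q_{-1}=0), until the denominator exceeds 45:
  i=0: a_0=0, p_0 = 0*1 + 0 = 0, q_0 = 0*0 + 1 = 1.
  i=1: a_1=1, p_1 = 1*0 + 1 = 1, q_1 = 1*1 + 0 = 1.
  i=2: a_2=18, p_2 = 18*1 + 0 = 18, q_2 = 18*1 + 1 = 19.
  i=3: a_3=1, p_3 = 1*18 + 1 = 19, q_3 = 1*19 + 1 = 20.
  i=4: a_4=5, p_4 = 5*19 + 18 = 113, q_4 = 5*20 + 19 = 119.
q_4 = 119 > 45, so the last convergent with denominator <= 45 is p_3/q_3 = 19/20.
The closest fraction with denominator <= 45 is either p_3/q_3 or the intermediate fraction (k*p_3 + p_2)/(k*q_3 + q_2) with the largest k >= 1 whose denominator stays <= 45; these approach x as k grows, and every other convergent or intermediate fraction in range is farther away.
Largest k: floor((45 - q_2)/q_3) = floor((45 - 19)/20) = 1.
That gives (1*19 + 18)/(1*20 + 19) = 37/39.
Compare the errors: |x - 19/20| = |358*20 - 19*377|/(377*20) = 3/7540, and |x - 37/39| = |358*39 - 37*377|/(377*39) = 13/14703.
Cross-multiplying, 3*14703 = 44109 < 98020 = 13*7540, so 3/7540 is smaller: the convergent 19/20 is closer to x than 37/39.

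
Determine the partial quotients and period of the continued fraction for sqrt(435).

Write x_i = (sqrt(435) + m_i)/d_i with (m_0, d_0) = (0, 1). a_0 = floor(sqrt(435)) = 20, since 20^2 = 400 <= 435 < 441 = 21^2.
Iterate m_{i+1} = d_i*a_i - m_i, d_{i+1} = (435 - m_{i+1}^2)/d_i, a_{i+1} = floor((a_0 + m_{i+1})/d_{i+1}):
  m_1 = 1*20 - 0 = 20, d_1 = (435 - 20^2)/1 = 35/1 = 35, a_1 = floor((20 + 20)/35) = 1.
  m_2 = 35*1 - 20 = 15, d_2 = (435 - 15^2)/35 = 210/35 = 6, a_2 = floor((20 + 15)/6) = 5.
  m_3 = 6*5 - 15 = 15, d_3 = (435 - 15^2)/6 = 210/6 = 35, a_3 = floor((20 + 15)/35) = 1.
  m_4 = 35*1 - 15 = 20, d_4 = (435 - 20^2)/35 = 35/35 = 1, a_4 = floor((20 + 20)/1) = 40.
  m_5 = 1*40 - 20 = 20, d_5 = (435 - 20^2)/1 = 35/1 = 35: (m_5, d_5) = (m_1, d_1) = (20, 35), so from here the quotients repeat a_1, ..., a_4; the period length is 4.
Hence the expansion of sqrt(435) is a_0 = 20 followed by the repeating block 1, 5, 1, 40 (period 4).

[20; (1, 5, 1, 40)]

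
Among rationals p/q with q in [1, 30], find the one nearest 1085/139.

203/26

Expand x = 1085/139 as a continued fraction with the Euclidean algorithm:
  1085 = 7*139 + 112, so a_0 = 7.
  139 = 1*112 + 27, so a_1 = 1.
  112 = 4*27 + 4, so a_2 = 4.
  27 = 6*4 + 3, so a_3 = 6.
  4 = 1*3 + 1, so a_4 = 1.
  3 = 3*1 + 0, so a_5 = 3.
so x = [7; 1, 4, 6, 1, 3].
Convergents (p_i = a_i*p_{i-1} + p_{i-2}, q_i = a_i*q_{i-1} + q_{i-2} with p_{-2}=0, p_{-1}=1, q_{-2}=1, q_{-1}=0), until the denominator exceeds 30:
  i=0: a_0=7, p_0 = 7*1 + 0 = 7, q_0 = 7*0 + 1 = 1.
  i=1: a_1=1, p_1 = 1*7 + 1 = 8, q_1 = 1*1 + 0 = 1.
  i=2: a_2=4, p_2 = 4*8 + 7 = 39, q_2 = 4*1 + 1 = 5.
  i=3: a_3=6, p_3 = 6*39 + 8 = 242, q_3 = 6*5 + 1 = 31.
q_3 = 31 > 30, so the last convergent with denominator <= 30 is p_2/q_2 = 39/5.
The closest fraction with denominator <= 30 is either p_2/q_2 or the intermediate fraction (k*p_2 + p_1)/(k*q_2 + q_1) with the largest k >= 1 whose denominator stays <= 30; these approach x as k grows, and every other convergent or intermediate fraction in range is farther away.
Largest k: floor((30 - q_1)/q_2) = floor((30 - 1)/5) = 5.
That gives (5*39 + 8)/(5*5 + 1) = 203/26.
Compare the errors: |x - 39/5| = |1085*5 - 39*139|/(139*5) = 4/695, and |x - 203/26| = |1085*26 - 203*139|/(139*26) = 7/3614.
Cross-multiplying, 7*695 = 4865 < 14456 = 4*3614, so 7/3614 is smaller: the intermediate fraction 203/26 is closer to x than 39/5.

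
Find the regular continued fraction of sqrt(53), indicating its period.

Write x_i = (sqrt(53) + m_i)/d_i with (m_0, d_0) = (0, 1). a_0 = floor(sqrt(53)) = 7, since 7^2 = 49 <= 53 < 64 = 8^2.
Iterate m_{i+1} = d_i*a_i - m_i, d_{i+1} = (53 - m_{i+1}^2)/d_i, a_{i+1} = floor((a_0 + m_{i+1})/d_{i+1}):
  m_1 = 1*7 - 0 = 7, d_1 = (53 - 7^2)/1 = 4/1 = 4, a_1 = floor((7 + 7)/4) = 3.
  m_2 = 4*3 - 7 = 5, d_2 = (53 - 5^2)/4 = 28/4 = 7, a_2 = floor((7 + 5)/7) = 1.
  m_3 = 7*1 - 5 = 2, d_3 = (53 - 2^2)/7 = 49/7 = 7, a_3 = floor((7 + 2)/7) = 1.
  m_4 = 7*1 - 2 = 5, d_4 = (53 - 5^2)/7 = 28/7 = 4, a_4 = floor((7 + 5)/4) = 3.
  m_5 = 4*3 - 5 = 7, d_5 = (53 - 7^2)/4 = 4/4 = 1, a_5 = floor((7 + 7)/1) = 14.
  m_6 = 1*14 - 7 = 7, d_6 = (53 - 7^2)/1 = 4/1 = 4: (m_6, d_6) = (m_1, d_1) = (7, 4), so from here the quotients repeat a_1, ..., a_5; the period length is 5.
Hence the expansion of sqrt(53) is a_0 = 7 followed by the repeating block 3, 1, 1, 3, 14 (period 5).

[7; (3, 1, 1, 3, 14)]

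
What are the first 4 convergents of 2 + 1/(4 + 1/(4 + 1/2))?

2/1, 9/4, 38/17, 85/38

Using the convergent recurrence p_i = a_i*p_{i-1} + p_{i-2}, q_i = a_i*q_{i-1} + q_{i-2} with p_{-2}=0, p_{-1}=1, q_{-2}=1, q_{-1}=0:
  i=0: a_0=2, p_0 = 2*1 + 0 = 2, q_0 = 2*0 + 1 = 1.
  i=1: a_1=4, p_1 = 4*2 + 1 = 9, q_1 = 4*1 + 0 = 4.
  i=2: a_2=4, p_2 = 4*9 + 2 = 38, q_2 = 4*4 + 1 = 17.
  i=3: a_3=2, p_3 = 2*38 + 9 = 85, q_3 = 2*17 + 4 = 38.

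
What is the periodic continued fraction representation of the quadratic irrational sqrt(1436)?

[37; (1, 8, 2, 18, 2, 8, 1, 74)]

Write x_i = (sqrt(1436) + m_i)/d_i with (m_0, d_0) = (0, 1). a_0 = floor(sqrt(1436)) = 37, since 37^2 = 1369 <= 1436 < 1444 = 38^2.
Iterate m_{i+1} = d_i*a_i - m_i, d_{i+1} = (1436 - m_{i+1}^2)/d_i, a_{i+1} = floor((a_0 + m_{i+1})/d_{i+1}):
  m_1 = 1*37 - 0 = 37, d_1 = (1436 - 37^2)/1 = 67/1 = 67, a_1 = floor((37 + 37)/67) = 1.
  m_2 = 67*1 - 37 = 30, d_2 = (1436 - 30^2)/67 = 536/67 = 8, a_2 = floor((37 + 30)/8) = 8.
  m_3 = 8*8 - 30 = 34, d_3 = (1436 - 34^2)/8 = 280/8 = 35, a_3 = floor((37 + 34)/35) = 2.
  m_4 = 35*2 - 34 = 36, d_4 = (1436 - 36^2)/35 = 140/35 = 4, a_4 = floor((37 + 36)/4) = 18.
  m_5 = 4*18 - 36 = 36, d_5 = (1436 - 36^2)/4 = 140/4 = 35, a_5 = floor((37 + 36)/35) = 2.
  m_6 = 35*2 - 36 = 34, d_6 = (1436 - 34^2)/35 = 280/35 = 8, a_6 = floor((37 + 34)/8) = 8.
  m_7 = 8*8 - 34 = 30, d_7 = (1436 - 30^2)/8 = 536/8 = 67, a_7 = floor((37 + 30)/67) = 1.
  m_8 = 67*1 - 30 = 37, d_8 = (1436 - 37^2)/67 = 67/67 = 1, a_8 = floor((37 + 37)/1) = 74.
  m_9 = 1*74 - 37 = 37, d_9 = (1436 - 37^2)/1 = 67/1 = 67: (m_9, d_9) = (m_1, d_1) = (37, 67), so from here the quotients repeat a_1, ..., a_8; the period length is 8.
Hence the expansion of sqrt(1436) is a_0 = 37 followed by the repeating block 1, 8, 2, 18, 2, 8, 1, 74 (period 8).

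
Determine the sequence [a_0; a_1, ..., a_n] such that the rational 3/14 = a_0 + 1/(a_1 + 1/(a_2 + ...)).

[0; 4, 1, 2]

Run the Euclidean algorithm on 3 and 14; the successive quotients are the partial quotients a_0, a_1, ... (each step inverts the fractional part left over by the previous one):
  3 = 0*14 + 3, so a_0 = 0.
  14 = 4*3 + 2, so a_1 = 4.
  3 = 1*2 + 1, so a_2 = 1.
  2 = 2*1 + 0, so a_3 = 2.
The remainder reaches 0 after 4 divisions, so the expansion has 4 partial quotients, read off in order.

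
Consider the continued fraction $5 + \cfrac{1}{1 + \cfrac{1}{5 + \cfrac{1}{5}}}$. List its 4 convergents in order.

5/1, 6/1, 35/6, 181/31

Using the convergent recurrence p_i = a_i*p_{i-1} + p_{i-2}, q_i = a_i*q_{i-1} + q_{i-2} with p_{-2}=0, p_{-1}=1, q_{-2}=1, q_{-1}=0:
  i=0: a_0=5, p_0 = 5*1 + 0 = 5, q_0 = 5*0 + 1 = 1.
  i=1: a_1=1, p_1 = 1*5 + 1 = 6, q_1 = 1*1 + 0 = 1.
  i=2: a_2=5, p_2 = 5*6 + 5 = 35, q_2 = 5*1 + 1 = 6.
  i=3: a_3=5, p_3 = 5*35 + 6 = 181, q_3 = 5*6 + 1 = 31.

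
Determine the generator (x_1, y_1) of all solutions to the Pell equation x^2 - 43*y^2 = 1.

(x, y) = (3482, 531)

First expand sqrt(43) as a continued fraction. With x_i = (sqrt(43) + m_i)/d_i and (m_0, d_0) = (0, 1): a_0 = floor(sqrt(43)) = 6, since 6^2 = 36 <= 43 < 49 = 7^2.
Iterate m_{i+1} = d_i*a_i - m_i, d_{i+1} = (43 - m_{i+1}^2)/d_i, a_{i+1} = floor((a_0 + m_{i+1})/d_{i+1}):
  m_1 = 1*6 - 0 = 6, d_1 = (43 - 6^2)/1 = 7/1 = 7, a_1 = floor((6 + 6)/7) = 1.
  m_2 = 7*1 - 6 = 1, d_2 = (43 - 1^2)/7 = 42/7 = 6, a_2 = floor((6 + 1)/6) = 1.
  m_3 = 6*1 - 1 = 5, d_3 = (43 - 5^2)/6 = 18/6 = 3, a_3 = floor((6 + 5)/3) = 3.
  m_4 = 3*3 - 5 = 4, d_4 = (43 - 4^2)/3 = 27/3 = 9, a_4 = floor((6 + 4)/9) = 1.
  m_5 = 9*1 - 4 = 5, d_5 = (43 - 5^2)/9 = 18/9 = 2, a_5 = floor((6 + 5)/2) = 5.
  m_6 = 2*5 - 5 = 5, d_6 = (43 - 5^2)/2 = 18/2 = 9, a_6 = floor((6 + 5)/9) = 1.
  m_7 = 9*1 - 5 = 4, d_7 = (43 - 4^2)/9 = 27/9 = 3, a_7 = floor((6 + 4)/3) = 3.
  m_8 = 3*3 - 4 = 5, d_8 = (43 - 5^2)/3 = 18/3 = 6, a_8 = floor((6 + 5)/6) = 1.
  m_9 = 6*1 - 5 = 1, d_9 = (43 - 1^2)/6 = 42/6 = 7, a_9 = floor((6 + 1)/7) = 1.
  m_10 = 7*1 - 1 = 6, d_10 = (43 - 6^2)/7 = 7/7 = 1, a_10 = floor((6 + 6)/1) = 12.
  m_11 = 1*12 - 6 = 6, d_11 = (43 - 6^2)/1 = 7/1 = 7: (m_11, d_11) = (m_1, d_1) = (6, 7), so from here the quotients repeat a_1, ..., a_10; the period length is 10.
So sqrt(43) = [6; (1, 1, 3, 1, 5, 1, 3, 1, 1, 12)] with period length k = 10.
k is even, so the fundamental solution of x^2 - 43y^2 = 1 is (p_{k-1}, q_{k-1}) = (p_9, q_9); compute convergents through index 9.
Convergents (p_i = a_i*p_{i-1} + p_{i-2}, q_i = a_i*q_{i-1} + q_{i-2} with p_{-2}=0, p_{-1}=1, q_{-2}=1, q_{-1}=0):
  i=0: a_0=6, p_0 = 6*1 + 0 = 6, q_0 = 6*0 + 1 = 1.
  i=1: a_1=1, p_1 = 1*6 + 1 = 7, q_1 = 1*1 + 0 = 1.
  i=2: a_2=1, p_2 = 1*7 + 6 = 13, q_2 = 1*1 + 1 = 2.
  i=3: a_3=3, p_3 = 3*13 + 7 = 46, q_3 = 3*2 + 1 = 7.
  i=4: a_4=1, p_4 = 1*46 + 13 = 59, q_4 = 1*7 + 2 = 9.
  i=5: a_5=5, p_5 = 5*59 + 46 = 341, q_5 = 5*9 + 7 = 52.
  i=6: a_6=1, p_6 = 1*341 + 59 = 400, q_6 = 1*52 + 9 = 61.
  i=7: a_7=3, p_7 = 3*400 + 341 = 1541, q_7 = 3*61 + 52 = 235.
  i=8: a_8=1, p_8 = 1*1541 + 400 = 1941, q_8 = 1*235 + 61 = 296.
  i=9: a_9=1, p_9 = 1*1941 + 1541 = 3482, q_9 = 1*296 + 235 = 531.
Check: 3482^2 - 43*531^2 = 12124324 - 12124323 = 1, so (x, y) = (3482, 531) solves the equation, and by the theorem it is the least positive solution.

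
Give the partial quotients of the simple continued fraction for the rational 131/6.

[21; 1, 5]

Run the Euclidean algorithm on 131 and 6; the successive quotients are the partial quotients a_0, a_1, ... (each step inverts the fractional part left over by the previous one):
  131 = 21*6 + 5, so a_0 = 21.
  6 = 1*5 + 1, so a_1 = 1.
  5 = 5*1 + 0, so a_2 = 5.
The remainder reaches 0 after 3 divisions, so the expansion has 3 partial quotients, read off in order.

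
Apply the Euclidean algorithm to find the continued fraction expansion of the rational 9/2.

Run the Euclidean algorithm on 9 and 2; the successive quotients are the partial quotients a_0, a_1, ... (each step inverts the fractional part left over by the previous one):
  9 = 4*2 + 1, so a_0 = 4.
  2 = 2*1 + 0, so a_1 = 2.
The remainder reaches 0 after 2 divisions, so the expansion has 2 partial quotients, read off in order.

[4; 2]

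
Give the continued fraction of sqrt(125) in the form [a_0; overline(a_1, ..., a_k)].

Write x_i = (sqrt(125) + m_i)/d_i with (m_0, d_0) = (0, 1). a_0 = floor(sqrt(125)) = 11, since 11^2 = 121 <= 125 < 144 = 12^2.
Iterate m_{i+1} = d_i*a_i - m_i, d_{i+1} = (125 - m_{i+1}^2)/d_i, a_{i+1} = floor((a_0 + m_{i+1})/d_{i+1}):
  m_1 = 1*11 - 0 = 11, d_1 = (125 - 11^2)/1 = 4/1 = 4, a_1 = floor((11 + 11)/4) = 5.
  m_2 = 4*5 - 11 = 9, d_2 = (125 - 9^2)/4 = 44/4 = 11, a_2 = floor((11 + 9)/11) = 1.
  m_3 = 11*1 - 9 = 2, d_3 = (125 - 2^2)/11 = 121/11 = 11, a_3 = floor((11 + 2)/11) = 1.
  m_4 = 11*1 - 2 = 9, d_4 = (125 - 9^2)/11 = 44/11 = 4, a_4 = floor((11 + 9)/4) = 5.
  m_5 = 4*5 - 9 = 11, d_5 = (125 - 11^2)/4 = 4/4 = 1, a_5 = floor((11 + 11)/1) = 22.
  m_6 = 1*22 - 11 = 11, d_6 = (125 - 11^2)/1 = 4/1 = 4: (m_6, d_6) = (m_1, d_1) = (11, 4), so from here the quotients repeat a_1, ..., a_5; the period length is 5.
Hence the expansion of sqrt(125) is a_0 = 11 followed by the repeating block 5, 1, 1, 5, 22 (period 5).

[11; overline(5, 1, 1, 5, 22)]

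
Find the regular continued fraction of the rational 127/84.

Run the Euclidean algorithm on 127 and 84; the successive quotients are the partial quotients a_0, a_1, ... (each step inverts the fractional part left over by the previous one):
  127 = 1*84 + 43, so a_0 = 1.
  84 = 1*43 + 41, so a_1 = 1.
  43 = 1*41 + 2, so a_2 = 1.
  41 = 20*2 + 1, so a_3 = 20.
  2 = 2*1 + 0, so a_4 = 2.
The remainder reaches 0 after 5 divisions, so the expansion has 5 partial quotients, read off in order.

[1; 1, 1, 20, 2]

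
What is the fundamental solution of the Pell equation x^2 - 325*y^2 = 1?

First expand sqrt(325) as a continued fraction. With x_i = (sqrt(325) + m_i)/d_i and (m_0, d_0) = (0, 1): a_0 = floor(sqrt(325)) = 18, since 18^2 = 324 <= 325 < 361 = 19^2.
Iterate m_{i+1} = d_i*a_i - m_i, d_{i+1} = (325 - m_{i+1}^2)/d_i, a_{i+1} = floor((a_0 + m_{i+1})/d_{i+1}):
  m_1 = 1*18 - 0 = 18, d_1 = (325 - 18^2)/1 = 1/1 = 1, a_1 = floor((18 + 18)/1) = 36.
  m_2 = 1*36 - 18 = 18, d_2 = (325 - 18^2)/1 = 1/1 = 1: (m_2, d_2) = (m_1, d_1) = (18, 1), so from here the quotient a_1 repeats; the period length is 1.
So sqrt(325) = [18; (36)] with period length k = 1.
k is odd, so (p_{k-1}, q_{k-1}) only solves x^2 - 325y^2 = -1 and the fundamental solution of x^2 - 325y^2 = 1 is (p_{2k-1}, q_{2k-1}) = (p_1, q_1); compute convergents through index 1, running through the period twice.
Convergents (p_i = a_i*p_{i-1} + p_{i-2}, q_i = a_i*q_{i-1} + q_{i-2} with p_{-2}=0, p_{-1}=1, q_{-2}=1, q_{-1}=0):
  i=0: a_0=18, p_0 = 18*1 + 0 = 18, q_0 = 18*0 + 1 = 1.
  i=1: a_1=36, p_1 = 36*18 + 1 = 649, q_1 = 36*1 + 0 = 36.
Indeed p_0^2 - 325*q_0^2 = 324 - 325 = -1, not +1.
Check: 649^2 - 325*36^2 = 421201 - 421200 = 1, so (x, y) = (649, 36) solves the equation, and by the theorem it is the least positive solution.

(x, y) = (649, 36)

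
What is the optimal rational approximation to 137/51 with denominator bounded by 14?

35/13

Expand x = 137/51 as a continued fraction with the Euclidean algorithm:
  137 = 2*51 + 35, so a_0 = 2.
  51 = 1*35 + 16, so a_1 = 1.
  35 = 2*16 + 3, so a_2 = 2.
  16 = 5*3 + 1, so a_3 = 5.
  3 = 3*1 + 0, so a_4 = 3.
so x = [2; 1, 2, 5, 3].
Convergents (p_i = a_i*p_{i-1} + p_{i-2}, q_i = a_i*q_{i-1} + q_{i-2} with p_{-2}=0, p_{-1}=1, q_{-2}=1, q_{-1}=0), until the denominator exceeds 14:
  i=0: a_0=2, p_0 = 2*1 + 0 = 2, q_0 = 2*0 + 1 = 1.
  i=1: a_1=1, p_1 = 1*2 + 1 = 3, q_1 = 1*1 + 0 = 1.
  i=2: a_2=2, p_2 = 2*3 + 2 = 8, q_2 = 2*1 + 1 = 3.
  i=3: a_3=5, p_3 = 5*8 + 3 = 43, q_3 = 5*3 + 1 = 16.
q_3 = 16 > 14, so the last convergent with denominator <= 14 is p_2/q_2 = 8/3.
The closest fraction with denominator <= 14 is either p_2/q_2 or the intermediate fraction (k*p_2 + p_1)/(k*q_2 + q_1) with the largest k >= 1 whose denominator stays <= 14; these approach x as k grows, and every other convergent or intermediate fraction in range is farther away.
Largest k: floor((14 - q_1)/q_2) = floor((14 - 1)/3) = 4.
That gives (4*8 + 3)/(4*3 + 1) = 35/13.
Compare the errors: |x - 8/3| = |137*3 - 8*51|/(51*3) = 3/153, and |x - 35/13| = |137*13 - 35*51|/(51*13) = 4/663.
Cross-multiplying, 4*153 = 612 < 1989 = 3*663, so 4/663 is smaller: the intermediate fraction 35/13 is closer to x than 8/3.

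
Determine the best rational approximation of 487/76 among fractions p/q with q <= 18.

109/17

Expand x = 487/76 as a continued fraction with the Euclidean algorithm:
  487 = 6*76 + 31, so a_0 = 6.
  76 = 2*31 + 14, so a_1 = 2.
  31 = 2*14 + 3, so a_2 = 2.
  14 = 4*3 + 2, so a_3 = 4.
  3 = 1*2 + 1, so a_4 = 1.
  2 = 2*1 + 0, so a_5 = 2.
so x = [6; 2, 2, 4, 1, 2].
Convergents (p_i = a_i*p_{i-1} + p_{i-2}, q_i = a_i*q_{i-1} + q_{i-2} with p_{-2}=0, p_{-1}=1, q_{-2}=1, q_{-1}=0), until the denominator exceeds 18:
  i=0: a_0=6, p_0 = 6*1 + 0 = 6, q_0 = 6*0 + 1 = 1.
  i=1: a_1=2, p_1 = 2*6 + 1 = 13, q_1 = 2*1 + 0 = 2.
  i=2: a_2=2, p_2 = 2*13 + 6 = 32, q_2 = 2*2 + 1 = 5.
  i=3: a_3=4, p_3 = 4*32 + 13 = 141, q_3 = 4*5 + 2 = 22.
q_3 = 22 > 18, so the last convergent with denominator <= 18 is p_2/q_2 = 32/5.
The closest fraction with denominator <= 18 is either p_2/q_2 or the intermediate fraction (k*p_2 + p_1)/(k*q_2 + q_1) with the largest k >= 1 whose denominator stays <= 18; these approach x as k grows, and every other convergent or intermediate fraction in range is farther away.
Largest k: floor((18 - q_1)/q_2) = floor((18 - 2)/5) = 3.
That gives (3*32 + 13)/(3*5 + 2) = 109/17.
Compare the errors: |x - 32/5| = |487*5 - 32*76|/(76*5) = 3/380, and |x - 109/17| = |487*17 - 109*76|/(76*17) = 5/1292.
Cross-multiplying, 5*380 = 1900 < 3876 = 3*1292, so 5/1292 is smaller: the intermediate fraction 109/17 is closer to x than 32/5.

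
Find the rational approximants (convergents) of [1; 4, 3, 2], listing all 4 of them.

Using the convergent recurrence p_i = a_i*p_{i-1} + p_{i-2}, q_i = a_i*q_{i-1} + q_{i-2} with p_{-2}=0, p_{-1}=1, q_{-2}=1, q_{-1}=0:
  i=0: a_0=1, p_0 = 1*1 + 0 = 1, q_0 = 1*0 + 1 = 1.
  i=1: a_1=4, p_1 = 4*1 + 1 = 5, q_1 = 4*1 + 0 = 4.
  i=2: a_2=3, p_2 = 3*5 + 1 = 16, q_2 = 3*4 + 1 = 13.
  i=3: a_3=2, p_3 = 2*16 + 5 = 37, q_3 = 2*13 + 4 = 30.

1/1, 5/4, 16/13, 37/30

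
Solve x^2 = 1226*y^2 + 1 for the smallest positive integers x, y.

(x, y) = (2451, 70)

First expand sqrt(1226) as a continued fraction. With x_i = (sqrt(1226) + m_i)/d_i and (m_0, d_0) = (0, 1): a_0 = floor(sqrt(1226)) = 35, since 35^2 = 1225 <= 1226 < 1296 = 36^2.
Iterate m_{i+1} = d_i*a_i - m_i, d_{i+1} = (1226 - m_{i+1}^2)/d_i, a_{i+1} = floor((a_0 + m_{i+1})/d_{i+1}):
  m_1 = 1*35 - 0 = 35, d_1 = (1226 - 35^2)/1 = 1/1 = 1, a_1 = floor((35 + 35)/1) = 70.
  m_2 = 1*70 - 35 = 35, d_2 = (1226 - 35^2)/1 = 1/1 = 1: (m_2, d_2) = (m_1, d_1) = (35, 1), so from here the quotient a_1 repeats; the period length is 1.
So sqrt(1226) = [35; (70)] with period length k = 1.
k is odd, so (p_{k-1}, q_{k-1}) only solves x^2 - 1226y^2 = -1 and the fundamental solution of x^2 - 1226y^2 = 1 is (p_{2k-1}, q_{2k-1}) = (p_1, q_1); compute convergents through index 1, running through the period twice.
Convergents (p_i = a_i*p_{i-1} + p_{i-2}, q_i = a_i*q_{i-1} + q_{i-2} with p_{-2}=0, p_{-1}=1, q_{-2}=1, q_{-1}=0):
  i=0: a_0=35, p_0 = 35*1 + 0 = 35, q_0 = 35*0 + 1 = 1.
  i=1: a_1=70, p_1 = 70*35 + 1 = 2451, q_1 = 70*1 + 0 = 70.
Indeed p_0^2 - 1226*q_0^2 = 1225 - 1226 = -1, not +1.
Check: 2451^2 - 1226*70^2 = 6007401 - 6007400 = 1, so (x, y) = (2451, 70) solves the equation, and by the theorem it is the least positive solution.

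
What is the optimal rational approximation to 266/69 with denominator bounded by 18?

27/7

Expand x = 266/69 as a continued fraction with the Euclidean algorithm:
  266 = 3*69 + 59, so a_0 = 3.
  69 = 1*59 + 10, so a_1 = 1.
  59 = 5*10 + 9, so a_2 = 5.
  10 = 1*9 + 1, so a_3 = 1.
  9 = 9*1 + 0, so a_4 = 9.
so x = [3; 1, 5, 1, 9].
Convergents (p_i = a_i*p_{i-1} + p_{i-2}, q_i = a_i*q_{i-1} + q_{i-2} with p_{-2}=0, p_{-1}=1, q_{-2}=1, q_{-1}=0), until the denominator exceeds 18:
  i=0: a_0=3, p_0 = 3*1 + 0 = 3, q_0 = 3*0 + 1 = 1.
  i=1: a_1=1, p_1 = 1*3 + 1 = 4, q_1 = 1*1 + 0 = 1.
  i=2: a_2=5, p_2 = 5*4 + 3 = 23, q_2 = 5*1 + 1 = 6.
  i=3: a_3=1, p_3 = 1*23 + 4 = 27, q_3 = 1*6 + 1 = 7.
  i=4: a_4=9, p_4 = 9*27 + 23 = 266, q_4 = 9*7 + 6 = 69.
q_4 = 69 > 18, so the last convergent with denominator <= 18 is p_3/q_3 = 27/7.
The closest fraction with denominator <= 18 is either p_3/q_3 or the intermediate fraction (k*p_3 + p_2)/(k*q_3 + q_2) with the largest k >= 1 whose denominator stays <= 18; these approach x as k grows, and every other convergent or intermediate fraction in range is farther away.
Largest k: floor((18 - q_2)/q_3) = floor((18 - 6)/7) = 1.
That gives (1*27 + 23)/(1*7 + 6) = 50/13.
Compare the errors: |x - 27/7| = |266*7 - 27*69|/(69*7) = 1/483, and |x - 50/13| = |266*13 - 50*69|/(69*13) = 8/897.
Cross-multiplying, 1*897 = 897 < 3864 = 8*483, so 1/483 is smaller: the convergent 27/7 is closer to x than 50/13.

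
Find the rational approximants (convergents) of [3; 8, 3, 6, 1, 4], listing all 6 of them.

3/1, 25/8, 78/25, 493/158, 571/183, 2777/890

Using the convergent recurrence p_i = a_i*p_{i-1} + p_{i-2}, q_i = a_i*q_{i-1} + q_{i-2} with p_{-2}=0, p_{-1}=1, q_{-2}=1, q_{-1}=0:
  i=0: a_0=3, p_0 = 3*1 + 0 = 3, q_0 = 3*0 + 1 = 1.
  i=1: a_1=8, p_1 = 8*3 + 1 = 25, q_1 = 8*1 + 0 = 8.
  i=2: a_2=3, p_2 = 3*25 + 3 = 78, q_2 = 3*8 + 1 = 25.
  i=3: a_3=6, p_3 = 6*78 + 25 = 493, q_3 = 6*25 + 8 = 158.
  i=4: a_4=1, p_4 = 1*493 + 78 = 571, q_4 = 1*158 + 25 = 183.
  i=5: a_5=4, p_5 = 4*571 + 493 = 2777, q_5 = 4*183 + 158 = 890.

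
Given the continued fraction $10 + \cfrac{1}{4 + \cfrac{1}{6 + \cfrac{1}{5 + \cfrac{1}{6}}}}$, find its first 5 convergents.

Using the convergent recurrence p_i = a_i*p_{i-1} + p_{i-2}, q_i = a_i*q_{i-1} + q_{i-2} with p_{-2}=0, p_{-1}=1, q_{-2}=1, q_{-1}=0:
  i=0: a_0=10, p_0 = 10*1 + 0 = 10, q_0 = 10*0 + 1 = 1.
  i=1: a_1=4, p_1 = 4*10 + 1 = 41, q_1 = 4*1 + 0 = 4.
  i=2: a_2=6, p_2 = 6*41 + 10 = 256, q_2 = 6*4 + 1 = 25.
  i=3: a_3=5, p_3 = 5*256 + 41 = 1321, q_3 = 5*25 + 4 = 129.
  i=4: a_4=6, p_4 = 6*1321 + 256 = 8182, q_4 = 6*129 + 25 = 799.

10/1, 41/4, 256/25, 1321/129, 8182/799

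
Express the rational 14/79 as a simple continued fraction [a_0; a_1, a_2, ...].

[0; 5, 1, 1, 1, 4]

Run the Euclidean algorithm on 14 and 79; the successive quotients are the partial quotients a_0, a_1, ... (each step inverts the fractional part left over by the previous one):
  14 = 0*79 + 14, so a_0 = 0.
  79 = 5*14 + 9, so a_1 = 5.
  14 = 1*9 + 5, so a_2 = 1.
  9 = 1*5 + 4, so a_3 = 1.
  5 = 1*4 + 1, so a_4 = 1.
  4 = 4*1 + 0, so a_5 = 4.
The remainder reaches 0 after 6 divisions, so the expansion has 6 partial quotients, read off in order.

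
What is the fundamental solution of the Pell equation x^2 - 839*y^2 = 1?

First expand sqrt(839) as a continued fraction. With x_i = (sqrt(839) + m_i)/d_i and (m_0, d_0) = (0, 1): a_0 = floor(sqrt(839)) = 28, since 28^2 = 784 <= 839 < 841 = 29^2.
Iterate m_{i+1} = d_i*a_i - m_i, d_{i+1} = (839 - m_{i+1}^2)/d_i, a_{i+1} = floor((a_0 + m_{i+1})/d_{i+1}):
  m_1 = 1*28 - 0 = 28, d_1 = (839 - 28^2)/1 = 55/1 = 55, a_1 = floor((28 + 28)/55) = 1.
  m_2 = 55*1 - 28 = 27, d_2 = (839 - 27^2)/55 = 110/55 = 2, a_2 = floor((28 + 27)/2) = 27.
  m_3 = 2*27 - 27 = 27, d_3 = (839 - 27^2)/2 = 110/2 = 55, a_3 = floor((28 + 27)/55) = 1.
  m_4 = 55*1 - 27 = 28, d_4 = (839 - 28^2)/55 = 55/55 = 1, a_4 = floor((28 + 28)/1) = 56.
  m_5 = 1*56 - 28 = 28, d_5 = (839 - 28^2)/1 = 55/1 = 55: (m_5, d_5) = (m_1, d_1) = (28, 55), so from here the quotients repeat a_1, ..., a_4; the period length is 4.
So sqrt(839) = [28; (1, 27, 1, 56)] with period length k = 4.
k is even, so the fundamental solution of x^2 - 839y^2 = 1 is (p_{k-1}, q_{k-1}) = (p_3, q_3); compute convergents through index 3.
Convergents (p_i = a_i*p_{i-1} + p_{i-2}, q_i = a_i*q_{i-1} + q_{i-2} with p_{-2}=0, p_{-1}=1, q_{-2}=1, q_{-1}=0):
  i=0: a_0=28, p_0 = 28*1 + 0 = 28, q_0 = 28*0 + 1 = 1.
  i=1: a_1=1, p_1 = 1*28 + 1 = 29, q_1 = 1*1 + 0 = 1.
  i=2: a_2=27, p_2 = 27*29 + 28 = 811, q_2 = 27*1 + 1 = 28.
  i=3: a_3=1, p_3 = 1*811 + 29 = 840, q_3 = 1*28 + 1 = 29.
Check: 840^2 - 839*29^2 = 705600 - 705599 = 1, so (x, y) = (840, 29) solves the equation, and by the theorem it is the least positive solution.

(x, y) = (840, 29)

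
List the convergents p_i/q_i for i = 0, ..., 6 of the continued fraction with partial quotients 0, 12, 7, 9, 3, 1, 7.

0/1, 1/12, 7/85, 64/777, 199/2416, 263/3193, 2040/24767

Using the convergent recurrence p_i = a_i*p_{i-1} + p_{i-2}, q_i = a_i*q_{i-1} + q_{i-2} with p_{-2}=0, p_{-1}=1, q_{-2}=1, q_{-1}=0:
  i=0: a_0=0, p_0 = 0*1 + 0 = 0, q_0 = 0*0 + 1 = 1.
  i=1: a_1=12, p_1 = 12*0 + 1 = 1, q_1 = 12*1 + 0 = 12.
  i=2: a_2=7, p_2 = 7*1 + 0 = 7, q_2 = 7*12 + 1 = 85.
  i=3: a_3=9, p_3 = 9*7 + 1 = 64, q_3 = 9*85 + 12 = 777.
  i=4: a_4=3, p_4 = 3*64 + 7 = 199, q_4 = 3*777 + 85 = 2416.
  i=5: a_5=1, p_5 = 1*199 + 64 = 263, q_5 = 1*2416 + 777 = 3193.
  i=6: a_6=7, p_6 = 7*263 + 199 = 2040, q_6 = 7*3193 + 2416 = 24767.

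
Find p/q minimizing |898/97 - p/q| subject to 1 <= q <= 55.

Expand x = 898/97 as a continued fraction with the Euclidean algorithm:
  898 = 9*97 + 25, so a_0 = 9.
  97 = 3*25 + 22, so a_1 = 3.
  25 = 1*22 + 3, so a_2 = 1.
  22 = 7*3 + 1, so a_3 = 7.
  3 = 3*1 + 0, so a_4 = 3.
so x = [9; 3, 1, 7, 3].
Convergents (p_i = a_i*p_{i-1} + p_{i-2}, q_i = a_i*q_{i-1} + q_{i-2} with p_{-2}=0, p_{-1}=1, q_{-2}=1, q_{-1}=0), until the denominator exceeds 55:
  i=0: a_0=9, p_0 = 9*1 + 0 = 9, q_0 = 9*0 + 1 = 1.
  i=1: a_1=3, p_1 = 3*9 + 1 = 28, q_1 = 3*1 + 0 = 3.
  i=2: a_2=1, p_2 = 1*28 + 9 = 37, q_2 = 1*3 + 1 = 4.
  i=3: a_3=7, p_3 = 7*37 + 28 = 287, q_3 = 7*4 + 3 = 31.
  i=4: a_4=3, p_4 = 3*287 + 37 = 898, q_4 = 3*31 + 4 = 97.
q_4 = 97 > 55, so the last convergent with denominator <= 55 is p_3/q_3 = 287/31.
The closest fraction with denominator <= 55 is either p_3/q_3 or the intermediate fraction (k*p_3 + p_2)/(k*q_3 + q_2) with the largest k >= 1 whose denominator stays <= 55; these approach x as k grows, and every other convergent or intermediate fraction in range is farther away.
Largest k: floor((55 - q_2)/q_3) = floor((55 - 4)/31) = 1.
That gives (1*287 + 37)/(1*31 + 4) = 324/35.
Compare the errors: |x - 287/31| = |898*31 - 287*97|/(97*31) = 1/3007, and |x - 324/35| = |898*35 - 324*97|/(97*35) = 2/3395.
Cross-multiplying, 1*3395 = 3395 < 6014 = 2*3007, so 1/3007 is smaller: the convergent 287/31 is closer to x than 324/35.

287/31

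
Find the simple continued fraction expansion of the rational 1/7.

[0; 7]

Run the Euclidean algorithm on 1 and 7; the successive quotients are the partial quotients a_0, a_1, ... (each step inverts the fractional part left over by the previous one):
  1 = 0*7 + 1, so a_0 = 0.
  7 = 7*1 + 0, so a_1 = 7.
The remainder reaches 0 after 2 divisions, so the expansion has 2 partial quotients, read off in order.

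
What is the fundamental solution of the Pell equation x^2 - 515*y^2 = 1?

First expand sqrt(515) as a continued fraction. With x_i = (sqrt(515) + m_i)/d_i and (m_0, d_0) = (0, 1): a_0 = floor(sqrt(515)) = 22, since 22^2 = 484 <= 515 < 529 = 23^2.
Iterate m_{i+1} = d_i*a_i - m_i, d_{i+1} = (515 - m_{i+1}^2)/d_i, a_{i+1} = floor((a_0 + m_{i+1})/d_{i+1}):
  m_1 = 1*22 - 0 = 22, d_1 = (515 - 22^2)/1 = 31/1 = 31, a_1 = floor((22 + 22)/31) = 1.
  m_2 = 31*1 - 22 = 9, d_2 = (515 - 9^2)/31 = 434/31 = 14, a_2 = floor((22 + 9)/14) = 2.
  m_3 = 14*2 - 9 = 19, d_3 = (515 - 19^2)/14 = 154/14 = 11, a_3 = floor((22 + 19)/11) = 3.
  m_4 = 11*3 - 19 = 14, d_4 = (515 - 14^2)/11 = 319/11 = 29, a_4 = floor((22 + 14)/29) = 1.
  m_5 = 29*1 - 14 = 15, d_5 = (515 - 15^2)/29 = 290/29 = 10, a_5 = floor((22 + 15)/10) = 3.
  m_6 = 10*3 - 15 = 15, d_6 = (515 - 15^2)/10 = 290/10 = 29, a_6 = floor((22 + 15)/29) = 1.
  m_7 = 29*1 - 15 = 14, d_7 = (515 - 14^2)/29 = 319/29 = 11, a_7 = floor((22 + 14)/11) = 3.
  m_8 = 11*3 - 14 = 19, d_8 = (515 - 19^2)/11 = 154/11 = 14, a_8 = floor((22 + 19)/14) = 2.
  m_9 = 14*2 - 19 = 9, d_9 = (515 - 9^2)/14 = 434/14 = 31, a_9 = floor((22 + 9)/31) = 1.
  m_10 = 31*1 - 9 = 22, d_10 = (515 - 22^2)/31 = 31/31 = 1, a_10 = floor((22 + 22)/1) = 44.
  m_11 = 1*44 - 22 = 22, d_11 = (515 - 22^2)/1 = 31/1 = 31: (m_11, d_11) = (m_1, d_1) = (22, 31), so from here the quotients repeat a_1, ..., a_10; the period length is 10.
So sqrt(515) = [22; (1, 2, 3, 1, 3, 1, 3, 2, 1, 44)] with period length k = 10.
k is even, so the fundamental solution of x^2 - 515y^2 = 1 is (p_{k-1}, q_{k-1}) = (p_9, q_9); compute convergents through index 9.
Convergents (p_i = a_i*p_{i-1} + p_{i-2}, q_i = a_i*q_{i-1} + q_{i-2} with p_{-2}=0, p_{-1}=1, q_{-2}=1, q_{-1}=0):
  i=0: a_0=22, p_0 = 22*1 + 0 = 22, q_0 = 22*0 + 1 = 1.
  i=1: a_1=1, p_1 = 1*22 + 1 = 23, q_1 = 1*1 + 0 = 1.
  i=2: a_2=2, p_2 = 2*23 + 22 = 68, q_2 = 2*1 + 1 = 3.
  i=3: a_3=3, p_3 = 3*68 + 23 = 227, q_3 = 3*3 + 1 = 10.
  i=4: a_4=1, p_4 = 1*227 + 68 = 295, q_4 = 1*10 + 3 = 13.
  i=5: a_5=3, p_5 = 3*295 + 227 = 1112, q_5 = 3*13 + 10 = 49.
  i=6: a_6=1, p_6 = 1*1112 + 295 = 1407, q_6 = 1*49 + 13 = 62.
  i=7: a_7=3, p_7 = 3*1407 + 1112 = 5333, q_7 = 3*62 + 49 = 235.
  i=8: a_8=2, p_8 = 2*5333 + 1407 = 12073, q_8 = 2*235 + 62 = 532.
  i=9: a_9=1, p_9 = 1*12073 + 5333 = 17406, q_9 = 1*532 + 235 = 767.
Check: 17406^2 - 515*767^2 = 302968836 - 302968835 = 1, so (x, y) = (17406, 767) solves the equation, and by the theorem it is the least positive solution.

(x, y) = (17406, 767)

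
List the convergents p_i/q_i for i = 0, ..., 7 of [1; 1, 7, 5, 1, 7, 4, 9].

Using the convergent recurrence p_i = a_i*p_{i-1} + p_{i-2}, q_i = a_i*q_{i-1} + q_{i-2} with p_{-2}=0, p_{-1}=1, q_{-2}=1, q_{-1}=0:
  i=0: a_0=1, p_0 = 1*1 + 0 = 1, q_0 = 1*0 + 1 = 1.
  i=1: a_1=1, p_1 = 1*1 + 1 = 2, q_1 = 1*1 + 0 = 1.
  i=2: a_2=7, p_2 = 7*2 + 1 = 15, q_2 = 7*1 + 1 = 8.
  i=3: a_3=5, p_3 = 5*15 + 2 = 77, q_3 = 5*8 + 1 = 41.
  i=4: a_4=1, p_4 = 1*77 + 15 = 92, q_4 = 1*41 + 8 = 49.
  i=5: a_5=7, p_5 = 7*92 + 77 = 721, q_5 = 7*49 + 41 = 384.
  i=6: a_6=4, p_6 = 4*721 + 92 = 2976, q_6 = 4*384 + 49 = 1585.
  i=7: a_7=9, p_7 = 9*2976 + 721 = 27505, q_7 = 9*1585 + 384 = 14649.

1/1, 2/1, 15/8, 77/41, 92/49, 721/384, 2976/1585, 27505/14649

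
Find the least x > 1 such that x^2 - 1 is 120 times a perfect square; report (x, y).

(x, y) = (11, 1)

First expand sqrt(120) as a continued fraction. With x_i = (sqrt(120) + m_i)/d_i and (m_0, d_0) = (0, 1): a_0 = floor(sqrt(120)) = 10, since 10^2 = 100 <= 120 < 121 = 11^2.
Iterate m_{i+1} = d_i*a_i - m_i, d_{i+1} = (120 - m_{i+1}^2)/d_i, a_{i+1} = floor((a_0 + m_{i+1})/d_{i+1}):
  m_1 = 1*10 - 0 = 10, d_1 = (120 - 10^2)/1 = 20/1 = 20, a_1 = floor((10 + 10)/20) = 1.
  m_2 = 20*1 - 10 = 10, d_2 = (120 - 10^2)/20 = 20/20 = 1, a_2 = floor((10 + 10)/1) = 20.
  m_3 = 1*20 - 10 = 10, d_3 = (120 - 10^2)/1 = 20/1 = 20: (m_3, d_3) = (m_1, d_1) = (10, 20), so from here the quotients repeat a_1, a_2; the period length is 2.
So sqrt(120) = [10; (1, 20)] with period length k = 2.
k is even, so the fundamental solution of x^2 - 120y^2 = 1 is (p_{k-1}, q_{k-1}) = (p_1, q_1); compute convergents through index 1.
Convergents (p_i = a_i*p_{i-1} + p_{i-2}, q_i = a_i*q_{i-1} + q_{i-2} with p_{-2}=0, p_{-1}=1, q_{-2}=1, q_{-1}=0):
  i=0: a_0=10, p_0 = 10*1 + 0 = 10, q_0 = 10*0 + 1 = 1.
  i=1: a_1=1, p_1 = 1*10 + 1 = 11, q_1 = 1*1 + 0 = 1.
Check: 11^2 - 120*1^2 = 121 - 120 = 1, so (x, y) = (11, 1) solves the equation, and by the theorem it is the least positive solution.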